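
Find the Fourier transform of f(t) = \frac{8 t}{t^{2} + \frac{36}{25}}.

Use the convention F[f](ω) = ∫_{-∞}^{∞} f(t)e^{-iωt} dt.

F(ω) = - 8 i \pi e^{- \frac{6 \left|{\omega}\right|}{5}} \operatorname{sign}{\left(\omega \right)}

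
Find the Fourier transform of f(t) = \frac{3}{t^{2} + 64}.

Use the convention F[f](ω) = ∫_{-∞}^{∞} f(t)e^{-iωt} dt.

F(ω) = \frac{3 \pi e^{- 8 \left|{\omega}\right|}}{8}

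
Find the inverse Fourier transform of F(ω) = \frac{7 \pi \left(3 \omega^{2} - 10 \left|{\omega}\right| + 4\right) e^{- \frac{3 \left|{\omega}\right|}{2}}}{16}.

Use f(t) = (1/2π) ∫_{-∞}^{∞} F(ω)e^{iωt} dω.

f(t) = \frac{7 t^{4}}{\left(t^{2} + \frac{9}{4}\right)^{3}}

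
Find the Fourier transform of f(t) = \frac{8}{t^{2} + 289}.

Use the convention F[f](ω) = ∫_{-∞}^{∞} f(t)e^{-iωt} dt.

F(ω) = \frac{8 \pi e^{- 17 \left|{\omega}\right|}}{17}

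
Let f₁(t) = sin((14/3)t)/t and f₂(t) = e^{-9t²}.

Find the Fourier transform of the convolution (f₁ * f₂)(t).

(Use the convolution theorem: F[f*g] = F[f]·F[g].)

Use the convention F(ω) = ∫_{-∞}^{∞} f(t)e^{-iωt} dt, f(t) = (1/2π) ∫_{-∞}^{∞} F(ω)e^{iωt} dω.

F[f₁*f₂](ω) = \begin{cases} \frac{\pi^{\frac{3}{2}} e^{- \frac{\omega^{2}}{36}}}{3} & \text{for}\: \omega > - \frac{14}{3} \wedge \omega < \frac{14}{3} \\0 & \text{otherwise} \end{cases}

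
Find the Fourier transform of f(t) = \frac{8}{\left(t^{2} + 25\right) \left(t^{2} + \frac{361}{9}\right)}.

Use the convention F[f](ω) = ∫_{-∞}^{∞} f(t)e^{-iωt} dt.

F(ω) = \frac{9 \pi e^{- 5 \left|{\omega}\right|}}{85} - \frac{27 \pi e^{- \frac{19 \left|{\omega}\right|}{3}}}{323}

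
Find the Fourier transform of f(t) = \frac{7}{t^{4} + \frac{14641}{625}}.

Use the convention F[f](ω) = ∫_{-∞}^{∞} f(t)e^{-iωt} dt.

F(ω) = \frac{875 \pi e^{- \frac{11 \sqrt{2} \left|{\omega}\right|}{10}} \sin{\left(\frac{11 \sqrt{2} \left|{\omega}\right|}{10} + \frac{\pi}{4} \right)}}{1331}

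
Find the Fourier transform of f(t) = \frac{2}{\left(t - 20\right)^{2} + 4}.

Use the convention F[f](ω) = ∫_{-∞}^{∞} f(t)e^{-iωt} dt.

F(ω) = \pi e^{- 20 i \omega - 2 \left|{\omega}\right|}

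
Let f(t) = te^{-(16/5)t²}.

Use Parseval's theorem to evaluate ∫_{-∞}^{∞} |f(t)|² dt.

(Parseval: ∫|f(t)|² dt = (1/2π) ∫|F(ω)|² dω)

∫|f(t)|² dt = \frac{5 \sqrt{10} \sqrt{\pi}}{512}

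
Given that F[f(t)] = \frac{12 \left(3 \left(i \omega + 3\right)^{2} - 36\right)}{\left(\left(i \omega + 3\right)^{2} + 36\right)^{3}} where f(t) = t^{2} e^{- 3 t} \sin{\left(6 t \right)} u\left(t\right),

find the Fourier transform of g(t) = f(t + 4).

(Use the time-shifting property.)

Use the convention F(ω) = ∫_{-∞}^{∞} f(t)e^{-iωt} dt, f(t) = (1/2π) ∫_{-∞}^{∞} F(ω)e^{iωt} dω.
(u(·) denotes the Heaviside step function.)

F[g](ω) = \frac{36 \left(\left(i \omega + 3\right)^{2} - 12\right) e^{4 i \omega}}{\left(\left(i \omega + 3\right)^{2} + 36\right)^{3}}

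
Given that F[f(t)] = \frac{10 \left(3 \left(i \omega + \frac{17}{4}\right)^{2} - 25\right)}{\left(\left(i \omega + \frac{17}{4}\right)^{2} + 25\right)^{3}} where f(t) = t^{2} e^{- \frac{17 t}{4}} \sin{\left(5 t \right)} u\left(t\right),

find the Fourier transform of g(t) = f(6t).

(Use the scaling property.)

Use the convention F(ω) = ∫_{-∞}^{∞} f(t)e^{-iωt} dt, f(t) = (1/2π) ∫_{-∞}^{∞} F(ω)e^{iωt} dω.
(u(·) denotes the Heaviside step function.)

F[g](ω) = \frac{103680 \left(\left(2 i \omega + 51\right)^{2} - 1200\right)}{\left(\left(2 i \omega + 51\right)^{2} + 3600\right)^{3}}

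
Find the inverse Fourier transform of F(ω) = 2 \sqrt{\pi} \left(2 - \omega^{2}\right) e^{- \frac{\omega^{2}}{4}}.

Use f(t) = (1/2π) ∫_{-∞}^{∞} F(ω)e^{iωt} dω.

f(t) = 8 t^{2} e^{- t^{2}}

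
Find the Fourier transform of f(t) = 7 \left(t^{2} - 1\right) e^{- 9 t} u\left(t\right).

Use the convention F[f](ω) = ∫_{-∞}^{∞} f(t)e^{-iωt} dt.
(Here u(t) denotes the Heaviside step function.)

F(ω) = \frac{7 \left(2 i \omega - \left(i \omega + 9\right)^{3} + 18\right)}{\left(i \omega + 9\right)^{4}}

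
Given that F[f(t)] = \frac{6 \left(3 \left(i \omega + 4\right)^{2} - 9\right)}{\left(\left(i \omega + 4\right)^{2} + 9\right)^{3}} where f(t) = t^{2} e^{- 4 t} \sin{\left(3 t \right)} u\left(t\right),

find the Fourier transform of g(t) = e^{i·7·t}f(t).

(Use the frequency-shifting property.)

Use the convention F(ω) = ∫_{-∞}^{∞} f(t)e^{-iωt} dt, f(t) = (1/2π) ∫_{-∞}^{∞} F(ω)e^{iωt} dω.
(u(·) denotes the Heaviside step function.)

F[g](ω) = \frac{18 \left(\left(i \left(\omega - 7\right) + 4\right)^{2} - 3\right)}{\left(\left(i \left(\omega - 7\right) + 4\right)^{2} + 9\right)^{3}}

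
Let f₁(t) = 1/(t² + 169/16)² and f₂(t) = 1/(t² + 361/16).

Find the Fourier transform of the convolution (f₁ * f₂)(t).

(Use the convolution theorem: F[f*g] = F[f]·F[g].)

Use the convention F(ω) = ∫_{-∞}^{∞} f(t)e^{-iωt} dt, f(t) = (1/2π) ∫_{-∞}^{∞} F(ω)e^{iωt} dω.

F[f₁*f₂](ω) = \frac{32 \pi^{2} \left(13 \left|{\omega}\right| + 4\right) e^{- 8 \left|{\omega}\right|}}{41743}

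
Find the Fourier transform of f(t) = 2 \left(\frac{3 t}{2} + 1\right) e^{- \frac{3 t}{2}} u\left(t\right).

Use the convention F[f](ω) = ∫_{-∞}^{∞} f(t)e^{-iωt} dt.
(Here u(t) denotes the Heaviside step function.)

F(ω) = \frac{8 \left(- i \omega - 3\right)}{4 \omega^{2} - 12 i \omega - 9}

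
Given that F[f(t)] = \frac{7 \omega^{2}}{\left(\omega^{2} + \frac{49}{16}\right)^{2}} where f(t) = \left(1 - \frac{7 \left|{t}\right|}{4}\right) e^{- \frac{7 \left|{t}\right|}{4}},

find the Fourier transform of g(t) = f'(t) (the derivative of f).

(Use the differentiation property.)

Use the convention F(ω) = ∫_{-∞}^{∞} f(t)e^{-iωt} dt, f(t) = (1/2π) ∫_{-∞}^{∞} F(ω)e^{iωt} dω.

F[g](ω) = \frac{1792 i \omega^{3}}{\left(16 \omega^{2} + 49\right)^{2}}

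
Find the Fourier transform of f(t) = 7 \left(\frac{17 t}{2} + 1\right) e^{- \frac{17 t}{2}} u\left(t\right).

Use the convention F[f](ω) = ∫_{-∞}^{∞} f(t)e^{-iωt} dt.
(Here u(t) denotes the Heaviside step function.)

F(ω) = \frac{28 \left(- i \omega - 17\right)}{4 \omega^{2} - 68 i \omega - 289}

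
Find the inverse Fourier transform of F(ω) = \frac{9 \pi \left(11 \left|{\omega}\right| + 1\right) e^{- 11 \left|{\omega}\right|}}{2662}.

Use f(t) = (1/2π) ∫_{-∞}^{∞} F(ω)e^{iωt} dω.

f(t) = \frac{9}{\left(t^{2} + 121\right)^{2}}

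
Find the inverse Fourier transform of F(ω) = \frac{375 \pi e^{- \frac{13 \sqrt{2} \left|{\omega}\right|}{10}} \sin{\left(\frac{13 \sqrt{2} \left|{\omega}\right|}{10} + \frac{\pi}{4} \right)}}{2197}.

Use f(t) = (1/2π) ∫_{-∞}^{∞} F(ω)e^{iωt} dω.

f(t) = \frac{3}{t^{4} + \frac{28561}{625}}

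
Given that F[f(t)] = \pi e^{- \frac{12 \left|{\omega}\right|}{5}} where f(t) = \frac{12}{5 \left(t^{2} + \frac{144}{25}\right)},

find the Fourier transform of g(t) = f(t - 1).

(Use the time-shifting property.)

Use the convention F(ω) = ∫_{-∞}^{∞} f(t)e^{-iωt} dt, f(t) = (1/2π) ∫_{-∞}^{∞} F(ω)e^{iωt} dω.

F[g](ω) = \pi e^{- i \omega - \frac{12 \left|{\omega}\right|}{5}}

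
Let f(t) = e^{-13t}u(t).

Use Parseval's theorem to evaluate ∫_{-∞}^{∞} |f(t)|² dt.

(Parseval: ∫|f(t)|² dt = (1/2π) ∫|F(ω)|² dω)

∫|f(t)|² dt = \frac{1}{26}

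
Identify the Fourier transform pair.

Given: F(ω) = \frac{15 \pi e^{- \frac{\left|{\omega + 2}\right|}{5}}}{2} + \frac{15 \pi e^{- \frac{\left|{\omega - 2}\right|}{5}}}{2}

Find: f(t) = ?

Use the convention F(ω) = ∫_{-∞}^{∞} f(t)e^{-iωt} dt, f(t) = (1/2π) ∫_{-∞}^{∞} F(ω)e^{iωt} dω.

f(t) = \frac{3 \cos{\left(2 t \right)}}{t^{2} + \frac{1}{25}}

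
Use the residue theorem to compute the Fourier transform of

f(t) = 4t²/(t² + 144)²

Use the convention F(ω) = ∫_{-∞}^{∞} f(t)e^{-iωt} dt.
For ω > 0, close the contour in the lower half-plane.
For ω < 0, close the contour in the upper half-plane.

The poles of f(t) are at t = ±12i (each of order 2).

Let g(z) = f(z)e^{-iωz}; for large |z| the factor e^{-iωz} decays in the lower half-plane when ω > 0 and in the upper half-plane when ω < 0.

Case ω > 0 (lower half-plane, clockwise contour ⇒ F(ω) = -2πi·ΣRes):
  Res_{z = - 12 i} g(z) = i \left(\frac{1}{12} - \omega\right) e^{- 12 \omega} (pole of order 2)
  F(ω) = -2πi·ΣRes = \frac{\pi \left(1 - 12 \omega\right) e^{- 12 \omega}}{6}

Case ω < 0 (upper half-plane, counterclockwise contour ⇒ F(ω) = +2πi·ΣRes):
  Res_{z = 12 i} g(z) = i \left(- \omega - \frac{1}{12}\right) e^{12 \omega} (pole of order 2)
  F(ω) = 2πi·ΣRes = \frac{\pi \left(12 \omega + 1\right) e^{12 \omega}}{6}

Both cases combine into a single formula in |ω|:

F(ω) = \frac{\pi \left(1 - 12 \left|{\omega}\right|\right) e^{- 12 \left|{\omega}\right|}}{6}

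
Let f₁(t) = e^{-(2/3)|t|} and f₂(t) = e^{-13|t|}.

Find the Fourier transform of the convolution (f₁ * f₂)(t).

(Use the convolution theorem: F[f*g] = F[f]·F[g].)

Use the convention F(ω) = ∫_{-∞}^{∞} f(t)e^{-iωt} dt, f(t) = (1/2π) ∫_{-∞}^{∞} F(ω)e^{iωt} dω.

F[f₁*f₂](ω) = \frac{312}{\left(\omega^{2} + 169\right) \left(9 \omega^{2} + 4\right)}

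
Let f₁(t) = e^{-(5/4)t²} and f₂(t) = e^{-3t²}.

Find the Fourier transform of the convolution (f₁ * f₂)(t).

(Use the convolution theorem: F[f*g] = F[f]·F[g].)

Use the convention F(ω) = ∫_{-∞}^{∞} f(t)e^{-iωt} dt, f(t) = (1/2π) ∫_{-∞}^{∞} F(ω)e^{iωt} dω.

F[f₁*f₂](ω) = \frac{2 \sqrt{15} \pi e^{- \frac{17 \omega^{2}}{60}}}{15}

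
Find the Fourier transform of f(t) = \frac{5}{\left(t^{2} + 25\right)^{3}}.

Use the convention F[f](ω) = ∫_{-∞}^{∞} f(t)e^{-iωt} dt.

F(ω) = \frac{\pi \left(25 \omega^{2} + 15 \left|{\omega}\right| + 3\right) e^{- 5 \left|{\omega}\right|}}{5000}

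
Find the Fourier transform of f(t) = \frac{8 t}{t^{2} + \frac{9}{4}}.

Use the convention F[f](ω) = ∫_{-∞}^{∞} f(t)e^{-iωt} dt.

F(ω) = - 8 i \pi e^{- \frac{3 \left|{\omega}\right|}{2}} \operatorname{sign}{\left(\omega \right)}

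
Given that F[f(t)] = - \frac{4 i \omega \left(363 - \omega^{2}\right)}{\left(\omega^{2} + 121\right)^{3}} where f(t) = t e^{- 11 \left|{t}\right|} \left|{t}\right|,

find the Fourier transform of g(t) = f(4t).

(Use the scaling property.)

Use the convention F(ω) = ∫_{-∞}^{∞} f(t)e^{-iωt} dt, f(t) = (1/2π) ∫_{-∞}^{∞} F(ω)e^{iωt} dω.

F[g](ω) = \frac{64 i \omega \left(\omega^{2} - 5808\right)}{\left(\omega^{2} + 1936\right)^{3}}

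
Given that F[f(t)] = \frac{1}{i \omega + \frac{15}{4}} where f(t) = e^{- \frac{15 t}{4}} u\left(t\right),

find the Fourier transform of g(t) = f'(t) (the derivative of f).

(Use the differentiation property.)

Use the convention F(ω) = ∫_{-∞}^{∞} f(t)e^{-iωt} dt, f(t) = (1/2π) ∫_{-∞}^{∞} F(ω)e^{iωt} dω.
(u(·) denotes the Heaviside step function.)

F[g](ω) = \frac{4 \omega}{4 \omega - 15 i}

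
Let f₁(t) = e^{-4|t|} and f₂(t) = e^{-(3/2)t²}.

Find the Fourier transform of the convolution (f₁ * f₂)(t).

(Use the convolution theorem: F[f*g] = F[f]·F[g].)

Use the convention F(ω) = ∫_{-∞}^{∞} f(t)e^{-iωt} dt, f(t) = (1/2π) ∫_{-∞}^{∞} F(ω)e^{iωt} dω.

F[f₁*f₂](ω) = \frac{8 \sqrt{6} \sqrt{\pi} e^{- \frac{\omega^{2}}{6}}}{3 \left(\omega^{2} + 16\right)}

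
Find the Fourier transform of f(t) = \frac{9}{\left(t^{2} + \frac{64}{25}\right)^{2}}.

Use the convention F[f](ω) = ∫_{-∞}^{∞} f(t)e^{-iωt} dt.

F(ω) = \frac{225 \pi \left(8 \left|{\omega}\right| + 5\right) e^{- \frac{8 \left|{\omega}\right|}{5}}}{1024}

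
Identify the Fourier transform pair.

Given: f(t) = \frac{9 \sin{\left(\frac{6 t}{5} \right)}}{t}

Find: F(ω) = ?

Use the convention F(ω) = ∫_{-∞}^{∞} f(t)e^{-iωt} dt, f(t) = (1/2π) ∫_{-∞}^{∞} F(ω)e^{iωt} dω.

F(ω) = \begin{cases} 9 \pi & \text{for}\: \omega > - \frac{6}{5} \wedge \omega < \frac{6}{5} \\0 & \text{otherwise} \end{cases}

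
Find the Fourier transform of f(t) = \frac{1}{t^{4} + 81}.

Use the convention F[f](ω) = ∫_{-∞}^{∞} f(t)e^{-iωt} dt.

F(ω) = \frac{\pi e^{- \frac{3 \sqrt{2} \left|{\omega}\right|}{2}} \sin{\left(\frac{3 \sqrt{2} \left|{\omega}\right|}{2} + \frac{\pi}{4} \right)}}{27}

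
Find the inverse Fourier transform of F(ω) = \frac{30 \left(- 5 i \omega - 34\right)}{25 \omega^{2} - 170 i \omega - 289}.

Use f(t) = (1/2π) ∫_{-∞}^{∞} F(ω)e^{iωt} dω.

f(t) = 6 \left(\frac{17 t}{5} + 1\right) e^{- \frac{17 t}{5}} u\left(t\right)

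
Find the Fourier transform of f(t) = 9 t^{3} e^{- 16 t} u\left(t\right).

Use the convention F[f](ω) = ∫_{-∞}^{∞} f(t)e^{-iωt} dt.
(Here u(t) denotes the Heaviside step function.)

F(ω) = \frac{54}{\left(i \omega + 16\right)^{4}}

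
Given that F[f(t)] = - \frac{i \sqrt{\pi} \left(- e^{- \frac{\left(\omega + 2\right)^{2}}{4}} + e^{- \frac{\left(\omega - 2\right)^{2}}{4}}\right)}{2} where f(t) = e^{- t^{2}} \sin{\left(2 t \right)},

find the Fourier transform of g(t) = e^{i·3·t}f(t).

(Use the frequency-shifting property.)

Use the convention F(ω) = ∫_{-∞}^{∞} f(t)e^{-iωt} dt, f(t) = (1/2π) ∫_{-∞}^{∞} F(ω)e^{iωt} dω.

F[g](ω) = \frac{i \sqrt{\pi} \left(- e^{2 \omega} + e^{6}\right) e^{- \frac{\omega^{2}}{4} + \frac{\omega}{2} - \frac{25}{4}}}{2}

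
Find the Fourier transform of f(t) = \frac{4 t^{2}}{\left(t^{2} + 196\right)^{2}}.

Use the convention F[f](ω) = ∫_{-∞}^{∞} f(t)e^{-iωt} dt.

F(ω) = \frac{\pi \left(1 - 14 \left|{\omega}\right|\right) e^{- 14 \left|{\omega}\right|}}{7}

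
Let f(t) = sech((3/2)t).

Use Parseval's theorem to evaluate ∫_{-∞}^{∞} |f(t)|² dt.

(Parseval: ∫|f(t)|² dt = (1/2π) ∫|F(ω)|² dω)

∫|f(t)|² dt = \frac{4}{3}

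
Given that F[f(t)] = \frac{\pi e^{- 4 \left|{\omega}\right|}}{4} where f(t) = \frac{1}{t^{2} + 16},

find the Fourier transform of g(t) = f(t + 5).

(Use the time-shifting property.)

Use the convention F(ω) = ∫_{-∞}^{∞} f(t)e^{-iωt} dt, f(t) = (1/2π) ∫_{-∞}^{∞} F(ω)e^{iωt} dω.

F[g](ω) = \frac{\pi e^{5 i \omega - 4 \left|{\omega}\right|}}{4}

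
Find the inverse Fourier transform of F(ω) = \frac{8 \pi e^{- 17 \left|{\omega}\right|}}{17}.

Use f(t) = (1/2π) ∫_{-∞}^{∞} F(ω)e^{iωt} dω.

f(t) = \frac{8}{t^{2} + 289}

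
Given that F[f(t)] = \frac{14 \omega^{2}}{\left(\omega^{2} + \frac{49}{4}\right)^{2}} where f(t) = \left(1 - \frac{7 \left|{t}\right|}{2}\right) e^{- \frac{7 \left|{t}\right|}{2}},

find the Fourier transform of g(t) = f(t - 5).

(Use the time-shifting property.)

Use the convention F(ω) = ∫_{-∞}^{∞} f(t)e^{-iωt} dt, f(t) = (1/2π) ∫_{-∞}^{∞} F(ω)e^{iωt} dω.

F[g](ω) = \frac{224 \omega^{2} e^{- 5 i \omega}}{\left(4 \omega^{2} + 49\right)^{2}}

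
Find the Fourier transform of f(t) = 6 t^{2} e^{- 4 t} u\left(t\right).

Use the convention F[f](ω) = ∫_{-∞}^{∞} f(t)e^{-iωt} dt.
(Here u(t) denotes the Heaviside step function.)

F(ω) = \frac{12}{\left(i \omega + 4\right)^{3}}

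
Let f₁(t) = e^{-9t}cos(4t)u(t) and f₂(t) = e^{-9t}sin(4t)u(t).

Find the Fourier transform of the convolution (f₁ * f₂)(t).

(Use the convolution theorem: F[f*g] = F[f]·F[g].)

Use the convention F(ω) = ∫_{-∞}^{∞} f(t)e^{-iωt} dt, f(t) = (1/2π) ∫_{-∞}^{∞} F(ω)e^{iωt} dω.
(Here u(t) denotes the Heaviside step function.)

F[f₁*f₂](ω) = \frac{4 \left(i \omega + 9\right)}{\left(\left(i \omega + 9\right)^{2} + 16\right)^{2}}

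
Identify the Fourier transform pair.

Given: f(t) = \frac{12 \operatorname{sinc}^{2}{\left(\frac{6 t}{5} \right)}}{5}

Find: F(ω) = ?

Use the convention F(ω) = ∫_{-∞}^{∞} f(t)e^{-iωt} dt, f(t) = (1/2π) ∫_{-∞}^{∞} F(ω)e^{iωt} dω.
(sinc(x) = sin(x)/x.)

F(ω) = \begin{cases} \frac{\pi \left(12 - 5 \left|{\omega}\right|\right)}{6} & \text{for}\: \omega > - \frac{12}{5} \wedge \omega < \frac{12}{5} \\0 & \text{otherwise} \end{cases}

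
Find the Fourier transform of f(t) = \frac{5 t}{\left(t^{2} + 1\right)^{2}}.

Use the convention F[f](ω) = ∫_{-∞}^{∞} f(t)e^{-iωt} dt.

F(ω) = - \frac{5 i \pi \omega e^{- \left|{\omega}\right|}}{2}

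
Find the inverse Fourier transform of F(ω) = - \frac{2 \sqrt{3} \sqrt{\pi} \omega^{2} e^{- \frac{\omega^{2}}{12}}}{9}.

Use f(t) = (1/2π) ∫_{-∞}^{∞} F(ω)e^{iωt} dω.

f(t) = 2 \left(12 t^{2} - 2\right) e^{- 3 t^{2}}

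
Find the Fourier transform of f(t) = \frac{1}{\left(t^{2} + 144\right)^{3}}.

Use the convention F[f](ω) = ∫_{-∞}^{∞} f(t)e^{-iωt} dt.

F(ω) = \frac{\pi \left(48 \omega^{2} + 12 \left|{\omega}\right| + 1\right) e^{- 12 \left|{\omega}\right|}}{663552}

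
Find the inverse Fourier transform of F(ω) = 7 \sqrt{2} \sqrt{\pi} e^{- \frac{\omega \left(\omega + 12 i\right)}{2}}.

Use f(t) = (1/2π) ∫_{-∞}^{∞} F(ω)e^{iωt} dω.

f(t) = 7 e^{- \frac{\left(t - 6\right)^{2}}{2}}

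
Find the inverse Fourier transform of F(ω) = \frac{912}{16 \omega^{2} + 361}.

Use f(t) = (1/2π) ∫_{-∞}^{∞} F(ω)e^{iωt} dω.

f(t) = 6 e^{- \frac{19 \left|{t}\right|}{4}}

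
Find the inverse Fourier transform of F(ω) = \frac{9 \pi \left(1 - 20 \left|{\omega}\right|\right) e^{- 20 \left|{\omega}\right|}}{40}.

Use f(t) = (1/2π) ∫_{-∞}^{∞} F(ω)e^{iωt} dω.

f(t) = \frac{9 t^{2}}{\left(t^{2} + 400\right)^{2}}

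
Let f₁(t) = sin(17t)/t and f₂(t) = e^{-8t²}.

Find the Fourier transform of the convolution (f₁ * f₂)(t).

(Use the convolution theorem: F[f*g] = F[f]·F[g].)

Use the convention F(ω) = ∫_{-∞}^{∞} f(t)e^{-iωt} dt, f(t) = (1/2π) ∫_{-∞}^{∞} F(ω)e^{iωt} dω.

F[f₁*f₂](ω) = \begin{cases} \frac{\sqrt{2} \pi^{\frac{3}{2}} e^{- \frac{\omega^{2}}{32}}}{4} & \text{for}\: \omega > -17 \wedge \omega < 17 \\0 & \text{otherwise} \end{cases}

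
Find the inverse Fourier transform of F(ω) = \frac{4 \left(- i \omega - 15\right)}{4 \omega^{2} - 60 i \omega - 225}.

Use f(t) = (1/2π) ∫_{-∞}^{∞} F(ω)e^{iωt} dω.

f(t) = \left(\frac{15 t}{2} + 1\right) e^{- \frac{15 t}{2}} u\left(t\right)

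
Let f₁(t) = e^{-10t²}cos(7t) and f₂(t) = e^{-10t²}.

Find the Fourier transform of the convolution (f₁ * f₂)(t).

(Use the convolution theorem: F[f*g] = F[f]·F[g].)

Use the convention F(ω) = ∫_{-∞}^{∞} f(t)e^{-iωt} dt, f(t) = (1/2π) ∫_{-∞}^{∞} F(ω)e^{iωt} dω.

F[f₁*f₂](ω) = \frac{\pi \left(e^{\frac{7 \omega}{10}} + 1\right) e^{- \frac{\omega^{2}}{20} - \frac{7 \omega}{20} - \frac{49}{40}}}{20}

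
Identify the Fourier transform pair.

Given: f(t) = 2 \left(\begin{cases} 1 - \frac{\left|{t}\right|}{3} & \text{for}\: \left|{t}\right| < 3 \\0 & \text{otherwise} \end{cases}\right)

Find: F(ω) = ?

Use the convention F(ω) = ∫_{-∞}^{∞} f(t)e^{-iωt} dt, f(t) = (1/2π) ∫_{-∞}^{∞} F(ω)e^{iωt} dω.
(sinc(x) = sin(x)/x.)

F(ω) = 6 \operatorname{sinc}^{2}{\left(\frac{3 \omega}{2} \right)}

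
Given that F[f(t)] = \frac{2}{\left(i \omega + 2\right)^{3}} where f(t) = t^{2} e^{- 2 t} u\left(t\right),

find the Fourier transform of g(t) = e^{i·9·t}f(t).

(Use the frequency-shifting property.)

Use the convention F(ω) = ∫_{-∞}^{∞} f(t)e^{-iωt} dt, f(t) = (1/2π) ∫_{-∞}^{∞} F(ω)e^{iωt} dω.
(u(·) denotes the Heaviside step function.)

F[g](ω) = \frac{2}{\left(i \left(\omega - 9\right) + 2\right)^{3}}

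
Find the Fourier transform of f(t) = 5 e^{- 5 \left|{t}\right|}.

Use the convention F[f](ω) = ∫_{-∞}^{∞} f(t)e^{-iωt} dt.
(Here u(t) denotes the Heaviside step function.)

F(ω) = \frac{50}{\omega^{2} + 25}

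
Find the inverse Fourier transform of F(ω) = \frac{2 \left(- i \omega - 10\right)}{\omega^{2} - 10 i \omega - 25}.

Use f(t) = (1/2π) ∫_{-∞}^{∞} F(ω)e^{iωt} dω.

f(t) = 2 \left(5 t + 1\right) e^{- 5 t} u\left(t\right)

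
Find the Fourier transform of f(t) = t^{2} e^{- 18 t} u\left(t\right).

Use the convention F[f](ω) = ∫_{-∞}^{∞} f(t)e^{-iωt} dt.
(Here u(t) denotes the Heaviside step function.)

F(ω) = \frac{2}{\left(i \omega + 18\right)^{3}}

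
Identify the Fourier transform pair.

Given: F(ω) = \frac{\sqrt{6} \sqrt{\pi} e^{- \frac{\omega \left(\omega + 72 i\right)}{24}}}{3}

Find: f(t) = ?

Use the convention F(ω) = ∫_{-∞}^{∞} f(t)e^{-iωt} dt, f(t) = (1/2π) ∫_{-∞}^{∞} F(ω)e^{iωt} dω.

f(t) = 2 e^{- 6 \left(t - 3\right)^{2}}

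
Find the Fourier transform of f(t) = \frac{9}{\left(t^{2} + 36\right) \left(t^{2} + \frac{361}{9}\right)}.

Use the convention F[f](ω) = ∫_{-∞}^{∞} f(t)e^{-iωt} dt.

F(ω) = \frac{27 \pi e^{- 6 \left|{\omega}\right|}}{74} - \frac{243 \pi e^{- \frac{19 \left|{\omega}\right|}{3}}}{703}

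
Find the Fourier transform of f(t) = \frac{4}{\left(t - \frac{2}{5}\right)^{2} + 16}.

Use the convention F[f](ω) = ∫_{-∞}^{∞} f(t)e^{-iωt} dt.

F(ω) = \pi e^{- \frac{2 i \omega}{5} - 4 \left|{\omega}\right|}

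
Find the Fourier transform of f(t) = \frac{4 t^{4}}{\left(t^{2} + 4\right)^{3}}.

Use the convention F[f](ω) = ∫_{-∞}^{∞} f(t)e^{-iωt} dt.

F(ω) = \frac{\pi \left(4 \omega^{2} - 10 \left|{\omega}\right| + 3\right) e^{- 2 \left|{\omega}\right|}}{4}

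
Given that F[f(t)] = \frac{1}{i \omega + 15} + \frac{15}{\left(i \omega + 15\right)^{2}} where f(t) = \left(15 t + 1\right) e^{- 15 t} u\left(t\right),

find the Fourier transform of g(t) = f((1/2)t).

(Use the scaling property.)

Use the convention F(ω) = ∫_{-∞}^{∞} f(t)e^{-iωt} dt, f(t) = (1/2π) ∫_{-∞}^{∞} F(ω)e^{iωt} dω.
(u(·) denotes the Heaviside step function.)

F[g](ω) = \frac{4 \left(- i \omega - 15\right)}{4 \omega^{2} - 60 i \omega - 225}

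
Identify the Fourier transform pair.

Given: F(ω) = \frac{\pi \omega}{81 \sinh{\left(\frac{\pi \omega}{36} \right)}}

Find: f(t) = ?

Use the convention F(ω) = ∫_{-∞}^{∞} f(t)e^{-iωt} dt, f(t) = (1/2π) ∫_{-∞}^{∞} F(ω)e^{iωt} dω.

f(t) = \frac{4}{\cosh^{2}{\left(18 t \right)}}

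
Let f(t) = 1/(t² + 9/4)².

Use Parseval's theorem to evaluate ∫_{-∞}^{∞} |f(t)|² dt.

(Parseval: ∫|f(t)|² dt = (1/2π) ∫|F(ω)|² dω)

∫|f(t)|² dt = \frac{40 \pi}{2187}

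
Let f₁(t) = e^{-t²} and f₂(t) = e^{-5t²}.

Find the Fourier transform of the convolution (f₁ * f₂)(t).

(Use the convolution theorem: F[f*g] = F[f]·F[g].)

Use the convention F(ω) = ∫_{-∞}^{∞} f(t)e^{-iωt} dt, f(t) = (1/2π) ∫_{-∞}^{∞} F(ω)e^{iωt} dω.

F[f₁*f₂](ω) = \frac{\sqrt{5} \pi e^{- \frac{3 \omega^{2}}{10}}}{5}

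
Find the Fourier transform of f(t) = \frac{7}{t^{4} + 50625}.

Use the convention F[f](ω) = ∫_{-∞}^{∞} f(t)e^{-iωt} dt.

F(ω) = \frac{7 \pi e^{- \frac{15 \sqrt{2} \left|{\omega}\right|}{2}} \sin{\left(\frac{15 \sqrt{2} \left|{\omega}\right|}{2} + \frac{\pi}{4} \right)}}{3375}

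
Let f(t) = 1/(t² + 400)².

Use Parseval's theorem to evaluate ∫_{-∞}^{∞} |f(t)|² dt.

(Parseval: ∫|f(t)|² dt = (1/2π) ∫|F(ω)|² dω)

∫|f(t)|² dt = \frac{\pi}{4096000000}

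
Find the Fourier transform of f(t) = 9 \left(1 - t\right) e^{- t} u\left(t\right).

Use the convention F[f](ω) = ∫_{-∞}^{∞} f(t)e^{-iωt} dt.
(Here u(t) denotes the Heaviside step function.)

F(ω) = \frac{9 i \omega}{- \omega^{2} + 2 i \omega + 1}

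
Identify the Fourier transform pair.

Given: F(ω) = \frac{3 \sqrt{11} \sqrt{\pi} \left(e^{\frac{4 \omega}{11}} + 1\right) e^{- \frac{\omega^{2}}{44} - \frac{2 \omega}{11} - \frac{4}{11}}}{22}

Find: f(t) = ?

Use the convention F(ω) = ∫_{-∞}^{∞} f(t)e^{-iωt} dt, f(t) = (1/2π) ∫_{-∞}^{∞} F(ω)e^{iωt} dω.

f(t) = 3 e^{- 11 t^{2}} \cos{\left(4 t \right)}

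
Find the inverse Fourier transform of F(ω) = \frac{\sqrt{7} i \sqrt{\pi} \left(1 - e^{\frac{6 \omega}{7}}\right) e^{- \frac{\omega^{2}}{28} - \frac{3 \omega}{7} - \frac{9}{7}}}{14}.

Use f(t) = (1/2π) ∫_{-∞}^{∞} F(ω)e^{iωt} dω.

f(t) = e^{- 7 t^{2}} \sin{\left(6 t \right)}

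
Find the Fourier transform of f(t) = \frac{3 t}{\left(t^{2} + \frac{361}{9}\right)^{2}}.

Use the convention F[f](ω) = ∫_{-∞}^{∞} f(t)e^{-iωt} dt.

F(ω) = - \frac{9 i \pi \omega e^{- \frac{19 \left|{\omega}\right|}{3}}}{38}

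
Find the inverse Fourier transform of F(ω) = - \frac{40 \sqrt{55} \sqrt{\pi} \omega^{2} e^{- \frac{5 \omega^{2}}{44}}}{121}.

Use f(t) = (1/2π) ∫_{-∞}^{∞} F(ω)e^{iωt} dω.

f(t) = 8 \left(\frac{44 t^{2}}{5} - 2\right) e^{- \frac{11 t^{2}}{5}}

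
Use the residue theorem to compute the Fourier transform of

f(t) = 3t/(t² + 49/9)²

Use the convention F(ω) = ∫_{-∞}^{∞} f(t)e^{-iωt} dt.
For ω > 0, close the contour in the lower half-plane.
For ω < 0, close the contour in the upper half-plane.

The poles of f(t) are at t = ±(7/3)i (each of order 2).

Let g(z) = f(z)e^{-iωz}; for large |z| the factor e^{-iωz} decays in the lower half-plane when ω > 0 and in the upper half-plane when ω < 0.

Case ω > 0 (lower half-plane, clockwise contour ⇒ F(ω) = -2πi·ΣRes):
  Res_{z = - \frac{7 i}{3}} g(z) = \frac{9 \omega e^{- \frac{7 \omega}{3}}}{28} (pole of order 2)
  F(ω) = -2πi·ΣRes = - \frac{9 i \pi \omega e^{- \frac{7 \omega}{3}}}{14}

Case ω < 0 (upper half-plane, counterclockwise contour ⇒ F(ω) = +2πi·ΣRes):
  Res_{z = \frac{7 i}{3}} g(z) = - \frac{9 \omega e^{\frac{7 \omega}{3}}}{28} (pole of order 2)
  F(ω) = 2πi·ΣRes = - \frac{9 i \pi \omega e^{\frac{7 \omega}{3}}}{14}

Both cases combine into a single formula in |ω|:

F(ω) = - \frac{9 i \pi \omega e^{- \frac{7 \left|{\omega}\right|}{3}}}{14}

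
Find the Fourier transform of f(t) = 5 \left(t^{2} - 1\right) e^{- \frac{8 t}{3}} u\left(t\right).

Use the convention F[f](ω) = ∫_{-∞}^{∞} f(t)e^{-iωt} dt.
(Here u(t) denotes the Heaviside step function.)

F(ω) = \frac{15 \left(54 i \omega - \left(3 i \omega + 8\right)^{3} + 144\right)}{\left(3 i \omega + 8\right)^{4}}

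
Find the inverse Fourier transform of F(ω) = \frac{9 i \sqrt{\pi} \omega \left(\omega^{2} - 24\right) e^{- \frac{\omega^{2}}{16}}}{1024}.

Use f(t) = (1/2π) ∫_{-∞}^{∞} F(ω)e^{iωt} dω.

f(t) = 9 t^{3} e^{- 4 t^{2}}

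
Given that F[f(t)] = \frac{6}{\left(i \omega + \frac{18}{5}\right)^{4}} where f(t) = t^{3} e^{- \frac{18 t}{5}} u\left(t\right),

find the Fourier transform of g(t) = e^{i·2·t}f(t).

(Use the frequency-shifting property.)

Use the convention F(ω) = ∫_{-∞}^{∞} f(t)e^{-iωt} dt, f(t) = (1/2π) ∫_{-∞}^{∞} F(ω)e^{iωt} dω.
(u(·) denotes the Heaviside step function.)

F[g](ω) = \frac{3750}{\left(5 i \left(\omega - 2\right) + 18\right)^{4}}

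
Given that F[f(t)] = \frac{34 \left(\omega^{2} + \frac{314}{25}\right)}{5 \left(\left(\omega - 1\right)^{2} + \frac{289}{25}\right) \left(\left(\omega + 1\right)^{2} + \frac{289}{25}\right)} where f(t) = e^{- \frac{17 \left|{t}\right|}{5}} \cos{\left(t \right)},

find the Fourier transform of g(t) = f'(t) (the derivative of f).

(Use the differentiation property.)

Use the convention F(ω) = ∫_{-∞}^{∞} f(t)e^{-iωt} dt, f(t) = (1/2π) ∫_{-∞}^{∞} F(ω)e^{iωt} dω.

F[g](ω) = \frac{170 i \omega \left(25 \omega^{2} + 314\right)}{625 \omega^{4} + 13200 \omega^{2} + 98596}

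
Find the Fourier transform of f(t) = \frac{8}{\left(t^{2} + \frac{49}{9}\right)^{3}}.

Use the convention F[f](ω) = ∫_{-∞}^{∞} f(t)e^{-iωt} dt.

F(ω) = \frac{27 \pi \left(49 \omega^{2} + 63 \left|{\omega}\right| + 27\right) e^{- \frac{7 \left|{\omega}\right|}{3}}}{16807}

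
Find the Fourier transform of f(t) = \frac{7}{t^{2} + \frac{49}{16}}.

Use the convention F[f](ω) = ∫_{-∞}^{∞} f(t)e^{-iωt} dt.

F(ω) = 4 \pi e^{- \frac{7 \left|{\omega}\right|}{4}}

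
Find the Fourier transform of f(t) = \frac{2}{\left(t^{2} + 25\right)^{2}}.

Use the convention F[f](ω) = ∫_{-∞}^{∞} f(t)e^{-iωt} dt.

F(ω) = \frac{\pi \left(5 \left|{\omega}\right| + 1\right) e^{- 5 \left|{\omega}\right|}}{125}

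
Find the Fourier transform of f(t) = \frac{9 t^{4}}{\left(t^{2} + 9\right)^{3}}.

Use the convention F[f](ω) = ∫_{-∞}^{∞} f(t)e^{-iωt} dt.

F(ω) = \frac{9 \pi \left(3 \omega^{2} - 5 \left|{\omega}\right| + 1\right) e^{- 3 \left|{\omega}\right|}}{8}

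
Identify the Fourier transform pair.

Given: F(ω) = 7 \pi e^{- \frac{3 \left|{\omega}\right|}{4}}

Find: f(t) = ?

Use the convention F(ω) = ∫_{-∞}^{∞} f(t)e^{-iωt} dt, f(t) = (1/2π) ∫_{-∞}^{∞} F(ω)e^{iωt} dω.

f(t) = \frac{21}{4 \left(t^{2} + \frac{9}{16}\right)}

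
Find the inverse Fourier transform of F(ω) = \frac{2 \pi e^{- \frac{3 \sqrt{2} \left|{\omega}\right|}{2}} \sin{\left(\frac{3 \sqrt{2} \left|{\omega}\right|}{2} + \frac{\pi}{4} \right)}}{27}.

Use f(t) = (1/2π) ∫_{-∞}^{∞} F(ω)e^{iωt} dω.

f(t) = \frac{2}{t^{4} + 81}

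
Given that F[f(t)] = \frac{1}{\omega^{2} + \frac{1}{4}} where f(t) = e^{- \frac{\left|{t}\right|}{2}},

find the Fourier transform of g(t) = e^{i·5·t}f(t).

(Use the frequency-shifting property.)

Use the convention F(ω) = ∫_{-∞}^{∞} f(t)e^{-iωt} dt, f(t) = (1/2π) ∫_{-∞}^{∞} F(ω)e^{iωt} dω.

F[g](ω) = \frac{4}{4 \left(\omega - 5\right)^{2} + 1}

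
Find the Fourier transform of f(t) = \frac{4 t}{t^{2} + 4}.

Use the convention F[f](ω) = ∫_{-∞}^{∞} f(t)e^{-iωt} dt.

F(ω) = - 4 i \pi e^{- 2 \left|{\omega}\right|} \operatorname{sign}{\left(\omega \right)}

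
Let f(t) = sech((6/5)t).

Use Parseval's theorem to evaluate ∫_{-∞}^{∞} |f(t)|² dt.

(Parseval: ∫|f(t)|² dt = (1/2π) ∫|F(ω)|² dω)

∫|f(t)|² dt = \frac{5}{3}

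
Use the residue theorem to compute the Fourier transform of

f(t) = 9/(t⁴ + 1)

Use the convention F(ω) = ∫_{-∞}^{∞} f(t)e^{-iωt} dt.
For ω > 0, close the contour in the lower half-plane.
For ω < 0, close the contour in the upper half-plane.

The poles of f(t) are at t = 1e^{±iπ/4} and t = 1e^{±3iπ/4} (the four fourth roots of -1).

Let g(z) = f(z)e^{-iωz}; for large |z| the factor e^{-iωz} decays in the lower half-plane when ω > 0 and in the upper half-plane when ω < 0.

Case ω > 0 (lower half-plane, clockwise contour ⇒ F(ω) = -2πi·ΣRes):
  Res_{z = - \frac{\sqrt{2}}{2} - \frac{\sqrt{2} i}{2}} g(z) = \frac{9 \sqrt{2} i \left(1 - i\right) e^{\frac{\sqrt{2} \omega \left(-1 + i\right)}{2}}}{8}
  Res_{z = \frac{\sqrt{2}}{2} - \frac{\sqrt{2} i}{2}} g(z) = \frac{9 \sqrt{2} i \left(1 + i\right) e^{- \frac{\sqrt{2} \omega \left(1 + i\right)}{2}}}{8}
  F(ω) = -2πi·ΣRes = \frac{9 \sqrt{2} \pi \left(1 - i\right) \left(e^{\sqrt{2} i \omega} + i\right) e^{- \frac{\sqrt{2} \omega \left(1 + i\right)}{2}}}{4} = 9 \pi e^{- \frac{\sqrt{2} \omega}{2}} \sin{\left(\frac{\sqrt{2} \omega}{2} + \frac{\pi}{4} \right)}

Case ω < 0 (upper half-plane, counterclockwise contour ⇒ F(ω) = +2πi·ΣRes):
  Res_{z = \frac{\sqrt{2}}{2} + \frac{\sqrt{2} i}{2}} g(z) = \frac{9 \sqrt{2} i \left(-1 + i\right) e^{\frac{\sqrt{2} \omega \left(1 - i\right)}{2}}}{8}
  Res_{z = - \frac{\sqrt{2}}{2} + \frac{\sqrt{2} i}{2}} g(z) = \frac{9 \sqrt{2} \left(1 - i\right) e^{\frac{\sqrt{2} \omega \left(1 + i\right)}{2}}}{8}
  F(ω) = 2πi·ΣRes = - \frac{9 \sqrt{2} i \pi \left(i \left(1 - i\right) e^{\frac{\sqrt{2} \omega \left(1 - i\right)}{2}} - \left(1 - i\right) e^{\frac{\sqrt{2} \omega \left(1 + i\right)}{2}}\right)}{4} = 9 \pi e^{\frac{\sqrt{2} \omega}{2}} \cos{\left(\frac{\sqrt{2} \omega}{2} + \frac{\pi}{4} \right)}

Both cases combine into a single formula in |ω|:

F(ω) = 9 \pi e^{- \frac{\sqrt{2} \left|{\omega}\right|}{2}} \sin{\left(\frac{\sqrt{2} \left|{\omega}\right|}{2} + \frac{\pi}{4} \right)}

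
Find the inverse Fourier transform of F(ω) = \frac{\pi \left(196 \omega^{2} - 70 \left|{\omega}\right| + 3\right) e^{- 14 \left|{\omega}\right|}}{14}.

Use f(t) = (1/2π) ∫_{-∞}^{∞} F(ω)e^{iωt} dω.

f(t) = \frac{8 t^{4}}{\left(t^{2} + 196\right)^{3}}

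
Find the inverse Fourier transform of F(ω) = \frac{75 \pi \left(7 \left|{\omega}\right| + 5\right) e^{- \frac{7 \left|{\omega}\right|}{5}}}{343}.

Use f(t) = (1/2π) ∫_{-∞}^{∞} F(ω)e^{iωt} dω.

f(t) = \frac{6}{\left(t^{2} + \frac{49}{25}\right)^{2}}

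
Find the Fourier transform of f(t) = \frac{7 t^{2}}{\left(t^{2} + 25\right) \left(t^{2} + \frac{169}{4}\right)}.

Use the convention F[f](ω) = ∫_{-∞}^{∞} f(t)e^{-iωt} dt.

F(ω) = - \frac{140 \pi e^{- 5 \left|{\omega}\right|}}{69} + \frac{182 \pi e^{- \frac{13 \left|{\omega}\right|}{2}}}{69}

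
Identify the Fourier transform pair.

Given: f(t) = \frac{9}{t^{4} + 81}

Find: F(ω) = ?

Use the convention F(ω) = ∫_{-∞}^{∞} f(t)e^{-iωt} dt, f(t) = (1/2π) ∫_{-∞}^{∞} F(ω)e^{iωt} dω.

F(ω) = \frac{\pi e^{- \frac{3 \sqrt{2} \left|{\omega}\right|}{2}} \sin{\left(\frac{3 \sqrt{2} \left|{\omega}\right|}{2} + \frac{\pi}{4} \right)}}{3}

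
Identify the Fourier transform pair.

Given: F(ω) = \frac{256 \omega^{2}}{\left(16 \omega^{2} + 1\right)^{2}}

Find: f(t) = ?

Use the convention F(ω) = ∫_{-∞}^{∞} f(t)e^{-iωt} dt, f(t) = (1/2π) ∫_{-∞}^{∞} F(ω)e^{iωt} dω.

f(t) = \left(1 - \frac{\left|{t}\right|}{4}\right) e^{- \frac{\left|{t}\right|}{4}}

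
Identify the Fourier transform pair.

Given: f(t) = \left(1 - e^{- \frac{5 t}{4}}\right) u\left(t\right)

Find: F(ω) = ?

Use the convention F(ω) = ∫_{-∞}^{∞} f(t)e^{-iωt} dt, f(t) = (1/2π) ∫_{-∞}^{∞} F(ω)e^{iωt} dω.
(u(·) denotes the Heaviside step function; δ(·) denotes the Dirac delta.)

F(ω) = \pi \delta\left(\omega\right) - \frac{5 i}{4 \omega \left(i \omega + \frac{5}{4}\right)}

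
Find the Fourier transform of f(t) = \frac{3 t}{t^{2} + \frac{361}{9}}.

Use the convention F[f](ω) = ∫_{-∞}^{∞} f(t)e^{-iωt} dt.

F(ω) = - 3 i \pi e^{- \frac{19 \left|{\omega}\right|}{3}} \operatorname{sign}{\left(\omega \right)}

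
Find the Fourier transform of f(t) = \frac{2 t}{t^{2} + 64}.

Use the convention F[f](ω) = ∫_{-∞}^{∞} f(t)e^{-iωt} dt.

F(ω) = - 2 i \pi e^{- 8 \left|{\omega}\right|} \operatorname{sign}{\left(\omega \right)}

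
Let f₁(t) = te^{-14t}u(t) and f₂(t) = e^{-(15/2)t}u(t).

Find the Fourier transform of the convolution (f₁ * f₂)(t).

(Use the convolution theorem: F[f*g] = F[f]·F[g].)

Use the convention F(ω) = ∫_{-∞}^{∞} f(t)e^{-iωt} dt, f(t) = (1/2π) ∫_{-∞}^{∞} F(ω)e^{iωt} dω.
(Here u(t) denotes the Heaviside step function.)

F[f₁*f₂](ω) = \frac{2}{\left(i \omega + 14\right)^{2} \left(2 i \omega + 15\right)}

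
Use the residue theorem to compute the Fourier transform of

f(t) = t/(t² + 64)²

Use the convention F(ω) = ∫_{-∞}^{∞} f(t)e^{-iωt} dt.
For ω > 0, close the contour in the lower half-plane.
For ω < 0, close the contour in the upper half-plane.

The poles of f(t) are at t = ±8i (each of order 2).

Let g(z) = f(z)e^{-iωz}; for large |z| the factor e^{-iωz} decays in the lower half-plane when ω > 0 and in the upper half-plane when ω < 0.

Case ω > 0 (lower half-plane, clockwise contour ⇒ F(ω) = -2πi·ΣRes):
  Res_{z = - 8 i} g(z) = \frac{\omega e^{- 8 \omega}}{32} (pole of order 2)
  F(ω) = -2πi·ΣRes = - \frac{i \pi \omega e^{- 8 \omega}}{16}

Case ω < 0 (upper half-plane, counterclockwise contour ⇒ F(ω) = +2πi·ΣRes):
  Res_{z = 8 i} g(z) = - \frac{\omega e^{8 \omega}}{32} (pole of order 2)
  F(ω) = 2πi·ΣRes = - \frac{i \pi \omega e^{8 \omega}}{16}

Both cases combine into a single formula in |ω|:

F(ω) = - \frac{i \pi \omega e^{- 8 \left|{\omega}\right|}}{16}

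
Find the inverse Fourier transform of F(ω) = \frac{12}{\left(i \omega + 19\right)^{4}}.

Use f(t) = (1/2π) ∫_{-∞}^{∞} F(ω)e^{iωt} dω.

f(t) = 2 t^{3} e^{- 19 t} u\left(t\right)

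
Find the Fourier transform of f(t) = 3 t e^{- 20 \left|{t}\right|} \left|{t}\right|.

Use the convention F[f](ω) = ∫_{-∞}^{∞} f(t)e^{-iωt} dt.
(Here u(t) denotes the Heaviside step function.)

F(ω) = \frac{12 i \omega \left(\omega^{2} - 1200\right)}{\left(\omega^{2} + 400\right)^{3}}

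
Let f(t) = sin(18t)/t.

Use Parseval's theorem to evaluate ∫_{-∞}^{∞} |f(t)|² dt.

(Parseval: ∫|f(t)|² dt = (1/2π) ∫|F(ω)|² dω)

∫|f(t)|² dt = 18 \pi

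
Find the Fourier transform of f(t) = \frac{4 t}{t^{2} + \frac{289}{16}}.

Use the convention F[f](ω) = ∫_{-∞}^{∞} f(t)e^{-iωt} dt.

F(ω) = - 4 i \pi e^{- \frac{17 \left|{\omega}\right|}{4}} \operatorname{sign}{\left(\omega \right)}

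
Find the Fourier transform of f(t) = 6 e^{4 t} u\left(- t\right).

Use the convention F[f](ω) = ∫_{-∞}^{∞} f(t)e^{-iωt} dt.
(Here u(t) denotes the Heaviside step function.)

F(ω) = - \frac{6}{i \omega - 4}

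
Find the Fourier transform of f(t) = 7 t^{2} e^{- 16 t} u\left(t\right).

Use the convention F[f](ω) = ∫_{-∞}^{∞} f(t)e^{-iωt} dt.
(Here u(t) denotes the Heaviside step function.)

F(ω) = \frac{14}{\left(i \omega + 16\right)^{3}}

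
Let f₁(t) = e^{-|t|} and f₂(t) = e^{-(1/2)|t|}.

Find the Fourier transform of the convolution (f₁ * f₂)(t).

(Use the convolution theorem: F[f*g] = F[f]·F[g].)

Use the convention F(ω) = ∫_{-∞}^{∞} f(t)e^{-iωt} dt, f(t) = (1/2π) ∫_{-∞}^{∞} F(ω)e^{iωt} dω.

F[f₁*f₂](ω) = \frac{8}{\left(\omega^{2} + 1\right) \left(4 \omega^{2} + 1\right)}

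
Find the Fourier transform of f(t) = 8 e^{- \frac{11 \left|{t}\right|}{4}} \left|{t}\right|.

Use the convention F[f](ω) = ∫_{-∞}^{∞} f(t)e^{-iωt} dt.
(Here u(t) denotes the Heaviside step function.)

F(ω) = \frac{256 \left(121 - 16 \omega^{2}\right)}{\left(16 \omega^{2} + 121\right)^{2}}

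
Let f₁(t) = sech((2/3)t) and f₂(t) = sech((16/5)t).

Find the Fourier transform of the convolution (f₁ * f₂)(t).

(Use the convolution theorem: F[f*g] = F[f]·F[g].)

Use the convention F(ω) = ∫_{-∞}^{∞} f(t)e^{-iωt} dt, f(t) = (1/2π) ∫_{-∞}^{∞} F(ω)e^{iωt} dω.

F[f₁*f₂](ω) = \frac{15 \pi^{2}}{32 \cosh{\left(\frac{5 \pi \omega}{32} \right)} \cosh{\left(\frac{3 \pi \omega}{4} \right)}}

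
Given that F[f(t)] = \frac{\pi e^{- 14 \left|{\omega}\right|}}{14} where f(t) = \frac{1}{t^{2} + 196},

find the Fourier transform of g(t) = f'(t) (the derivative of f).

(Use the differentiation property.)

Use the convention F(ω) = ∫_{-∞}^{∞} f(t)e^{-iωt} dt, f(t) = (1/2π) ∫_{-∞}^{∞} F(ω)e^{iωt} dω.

F[g](ω) = \frac{i \pi \omega e^{- 14 \left|{\omega}\right|}}{14}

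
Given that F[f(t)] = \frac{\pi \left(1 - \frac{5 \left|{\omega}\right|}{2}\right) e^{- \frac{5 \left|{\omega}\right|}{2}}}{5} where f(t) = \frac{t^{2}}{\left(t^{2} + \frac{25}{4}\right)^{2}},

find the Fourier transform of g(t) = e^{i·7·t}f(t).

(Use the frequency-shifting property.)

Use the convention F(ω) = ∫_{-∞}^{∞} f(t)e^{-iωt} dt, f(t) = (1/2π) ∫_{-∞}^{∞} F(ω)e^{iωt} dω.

F[g](ω) = \frac{\pi \left(2 - 5 \left|{\omega - 7}\right|\right) e^{- \frac{5 \left|{\omega - 7}\right|}{2}}}{10}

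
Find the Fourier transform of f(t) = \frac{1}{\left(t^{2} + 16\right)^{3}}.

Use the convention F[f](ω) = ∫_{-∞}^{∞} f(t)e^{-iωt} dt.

F(ω) = \frac{\pi \left(16 \omega^{2} + 12 \left|{\omega}\right| + 3\right) e^{- 4 \left|{\omega}\right|}}{8192}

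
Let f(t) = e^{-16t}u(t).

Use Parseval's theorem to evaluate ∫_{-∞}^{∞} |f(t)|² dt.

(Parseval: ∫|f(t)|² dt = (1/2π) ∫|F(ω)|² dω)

∫|f(t)|² dt = \frac{1}{32}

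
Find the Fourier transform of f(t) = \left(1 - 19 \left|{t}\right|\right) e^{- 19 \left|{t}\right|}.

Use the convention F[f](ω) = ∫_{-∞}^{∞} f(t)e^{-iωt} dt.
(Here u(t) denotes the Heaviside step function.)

F(ω) = \frac{76 \omega^{2}}{\left(\omega^{2} + 361\right)^{2}}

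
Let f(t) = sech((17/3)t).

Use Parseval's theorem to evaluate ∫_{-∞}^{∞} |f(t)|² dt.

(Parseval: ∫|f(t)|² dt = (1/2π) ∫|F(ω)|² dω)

∫|f(t)|² dt = \frac{6}{17}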